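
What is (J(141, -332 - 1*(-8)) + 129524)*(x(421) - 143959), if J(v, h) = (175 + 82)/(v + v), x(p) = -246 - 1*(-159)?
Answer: -2630713898575/141 ≈ -1.8658e+10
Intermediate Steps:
x(p) = -87 (x(p) = -246 + 159 = -87)
J(v, h) = 257/(2*v) (J(v, h) = 257/((2*v)) = 257*(1/(2*v)) = 257/(2*v))
(J(141, -332 - 1*(-8)) + 129524)*(x(421) - 143959) = ((257/2)/141 + 129524)*(-87 - 143959) = ((257/2)*(1/141) + 129524)*(-144046) = (257/282 + 129524)*(-144046) = (36526025/282)*(-144046) = -2630713898575/141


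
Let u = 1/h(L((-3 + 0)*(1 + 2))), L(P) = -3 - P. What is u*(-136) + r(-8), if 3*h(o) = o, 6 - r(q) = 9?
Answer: -71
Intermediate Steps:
r(q) = -3 (r(q) = 6 - 1*9 = 6 - 9 = -3)
h(o) = o/3
u = ½ (u = 1/((-3 - (-3 + 0)*(1 + 2))/3) = 1/((-3 - (-3)*3)/3) = 1/((-3 - 1*(-9))/3) = 1/((-3 + 9)/3) = 1/((⅓)*6) = 1/2 = ½ ≈ 0.50000)
u*(-136) + r(-8) = (½)*(-136) - 3 = -68 - 3 = -71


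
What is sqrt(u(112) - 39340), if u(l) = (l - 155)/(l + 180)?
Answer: I*sqrt(838574579)/146 ≈ 198.34*I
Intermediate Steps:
u(l) = (-155 + l)/(180 + l)
sqrt(u(112) - 39340) = sqrt((-155 + 112)/(180 + 112) - 39340) = sqrt(-43/292 - 39340) = sqrt(-11487323/292) = I*sqrt(838574579)/146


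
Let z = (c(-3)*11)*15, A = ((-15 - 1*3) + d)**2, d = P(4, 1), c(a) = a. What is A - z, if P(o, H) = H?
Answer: 784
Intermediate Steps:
d = 1
A = 289 (A = ((-15 - 1*3) + 1)**2 = ((-15 - 3) + 1)**2 = (-18 + 1)**2 = (-17)**2 = 289)
z = -495 (z = -3*11*15 = -33*15 = -495)
A - z = 289 - 1*(-495) = 289 + 495 = 784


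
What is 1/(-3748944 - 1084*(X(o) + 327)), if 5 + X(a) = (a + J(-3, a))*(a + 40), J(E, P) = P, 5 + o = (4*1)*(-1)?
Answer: -1/3493120 ≈ -2.8628e-7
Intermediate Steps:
o = -9 (o = -5 + (4*1)*(-1) = -5 + 4*(-1) = -5 - 4 = -9)
X(a) = -5 + 2*a*(40 + a) (X(a) = -5 + (a + a)*(a + 40) = -5 + (2*a)*(40 + a) = -5 + 2*a*(40 + a))
1/(-3748944 - 1084*(X(o) + 327)) = 1/(-3748944 - 1084*((-5 + 2*(-9)² + 80*(-9)) + 327)) = 1/(-3748944 - 1084*((-5 + 2*81 - 720) + 327)) = 1/(-3748944 - 1084*((-5 + 162 - 720) + 327)) = 1/(-3748944 - 1084*(-563 + 327)) = 1/(-3748944 - 1084*(-236)) = 1/(-3748944 + 255824) = 1/(-3493120) = -1/3493120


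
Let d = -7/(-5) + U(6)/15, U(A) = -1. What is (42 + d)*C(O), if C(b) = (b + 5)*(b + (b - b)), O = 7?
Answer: 3640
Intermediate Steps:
C(b) = b*(5 + b) (C(b) = (5 + b)*(b + 0) = (5 + b)*b = b*(5 + b))
d = 4/3 (d = -7/(-5) - 1/15 = -7*(-⅕) - 1*1/15 = 7/5 - 1/15 = 4/3 ≈ 1.3333)
(42 + d)*C(O) = (42 + 4/3)*(7*(5 + 7)) = 130*(7*12)/3 = (130/3)*84 = 3640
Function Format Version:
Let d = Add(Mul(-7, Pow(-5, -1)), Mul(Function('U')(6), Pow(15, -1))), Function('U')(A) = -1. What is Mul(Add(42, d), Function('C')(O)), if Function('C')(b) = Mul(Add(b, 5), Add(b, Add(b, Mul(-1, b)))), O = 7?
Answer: 3640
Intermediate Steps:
Function('C')(b) = Mul(b, Add(5, b)) (Function('C')(b) = Mul(Add(5, b), Add(b, 0)) = Mul(Add(5, b), b) = Mul(b, Add(5, b)))
d = Rational(4, 3) (d = Add(Mul(-7, Pow(-5, -1)), Mul(-1, Pow(15, -1))) = Add(Mul(-7, Rational(-1, 5)), Mul(-1, Rational(1, 15))) = Add(Rational(7, 5), Rational(-1, 15)) = Rational(4, 3) ≈ 1.3333)
Mul(Add(42, d), Function('C')(O)) = Mul(Add(42, Rational(4, 3)), Mul(7, Add(5, 7))) = Mul(Rational(130, 3), Mul(7, 12)) = Mul(Rational(130, 3), 84) = 3640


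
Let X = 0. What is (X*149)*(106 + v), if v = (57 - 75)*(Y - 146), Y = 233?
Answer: 0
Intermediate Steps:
v = -1566 (v = (57 - 75)*(233 - 146) = -18*87 = -1566)
(X*149)*(106 + v) = (0*149)*(106 - 1566) = 0*(-1460) = 0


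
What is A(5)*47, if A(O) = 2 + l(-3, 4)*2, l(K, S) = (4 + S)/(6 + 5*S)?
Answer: 1598/13 ≈ 122.92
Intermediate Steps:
l(K, S) = (4 + S)/(6 + 5*S)
A(O) = 34/13 (A(O) = 2 + ((4 + 4)/(6 + 5*4))*2 = 2 + (8/(6 + 20))*2 = 2 + (8/26)*2 = 2 + ((1/26)*8)*2 = 2 + (4/13)*2 = 2 + 8/13 = 34/13)
A(5)*47 = (34/13)*47 = 1598/13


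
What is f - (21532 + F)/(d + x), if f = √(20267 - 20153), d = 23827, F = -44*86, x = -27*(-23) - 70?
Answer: -174/239 + √114 ≈ 9.9491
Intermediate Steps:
x = 551 (x = 621 - 70 = 551)
F = -3784
f = √114 ≈ 10.677
f - (21532 + F)/(d + x) = √114 - (21532 - 3784)/(23827 + 551) = √114 - 17748/24378 = √114 - 1*174/239 = √114 - 174/239 = -174/239 + √114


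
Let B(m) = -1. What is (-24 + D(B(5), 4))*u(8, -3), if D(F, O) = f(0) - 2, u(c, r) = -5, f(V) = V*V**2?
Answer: 130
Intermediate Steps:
f(V) = V**3
D(F, O) = -2 (D(F, O) = 0**3 - 2 = 0 - 2 = -2)
(-24 + D(B(5), 4))*u(8, -3) = (-24 - 2)*(-5) = -26*(-5) = 130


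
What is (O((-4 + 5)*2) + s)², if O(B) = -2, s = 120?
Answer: 13924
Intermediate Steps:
(O((-4 + 5)*2) + s)² = (-2 + 120)² = 118² = 13924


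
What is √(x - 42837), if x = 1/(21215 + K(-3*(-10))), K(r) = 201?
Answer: I*√4911744560614/10708 ≈ 206.97*I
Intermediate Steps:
x = 1/21416 (x = 1/(21215 + 201) = 1/21416 ≈ 4.6694e-5)
√(x - 42837) = √(1/21416 - 42837) = √(-917397191/21416) = I*√4911744560614/10708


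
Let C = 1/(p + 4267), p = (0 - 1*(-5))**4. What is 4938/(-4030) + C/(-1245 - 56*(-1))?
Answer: -14361157787/11720424820 ≈ -1.2253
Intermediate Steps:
p = 625 (p = (0 + 5)**4 = 5**4 = 625)
C = 1/4892 (C = 1/(625 + 4267) = 1/4892 ≈ 0.00020442)
4938/(-4030) + C/(-1245 - 56*(-1)) = 4938/(-4030) + 1/(4892*(-1245 - 56*(-1))) = 4938*(-1/4030) + 1/(4892*(-1245 + 56)) = -2469/2015 + (1/4892)/(-1189) = -2469/2015 + (1/4892)*(-1/1189) = -2469/2015 - 1/5816588 = -14361157787/11720424820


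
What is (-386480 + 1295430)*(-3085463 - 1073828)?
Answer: -3780587554450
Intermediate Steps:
(-386480 + 1295430)*(-3085463 - 1073828) = 908950*(-4159291) = -3780587554450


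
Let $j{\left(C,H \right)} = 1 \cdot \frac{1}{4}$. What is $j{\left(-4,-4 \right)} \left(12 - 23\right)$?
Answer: $- \frac{11}{4} \approx -2.75$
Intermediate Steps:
$j{\left(C,H \right)} = \frac{1}{4}$ ($j{\left(C,H \right)} = 1 \cdot \frac{1}{4} = \frac{1}{4}$)
$j{\left(-4,-4 \right)} \left(12 - 23\right) = \frac{12 - 23}{4} = \frac{1}{4} \left(-11\right) = - \frac{11}{4}$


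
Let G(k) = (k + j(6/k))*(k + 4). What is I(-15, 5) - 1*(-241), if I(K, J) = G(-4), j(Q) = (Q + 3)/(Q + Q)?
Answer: 241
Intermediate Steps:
j(Q) = (3 + Q)/(2*Q) (j(Q) = (3 + Q)/((2*Q)) = (3 + Q)*(1/(2*Q)) = (3 + Q)/(2*Q))
G(k) = (4 + k)*(k + k*(3 + 6/k)/12) (G(k) = (k + (3 + 6/k)/(2*((6/k))))*(k + 4) = (k + (k/6)*(3 + 6/k)/2)*(4 + k) = (k + k*(3 + 6/k)/12)*(4 + k) = (4 + k)*(k + k*(3 + 6/k)/12))
I(K, J) = 0 (I(K, J) = 2 + (5/4)*(-4)**2 + (11/2)*(-4) = 2 + (5/4)*16 - 22 = 2 + 20 - 22 = 0)
I(-15, 5) - 1*(-241) = 0 - 1*(-241) = 0 + 241 = 241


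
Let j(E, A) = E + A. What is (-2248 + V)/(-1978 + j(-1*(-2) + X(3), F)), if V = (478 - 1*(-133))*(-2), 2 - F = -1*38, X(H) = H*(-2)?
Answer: 1735/971 ≈ 1.7868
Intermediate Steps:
X(H) = -2*H
F = 40 (F = 2 - (-1)*38 = 2 - 1*(-38) = 2 + 38 = 40)
V = -1222 (V = (478 + 133)*(-2) = 611*(-2) = -1222)
j(E, A) = A + E
(-2248 + V)/(-1978 + j(-1*(-2) + X(3), F)) = (-2248 - 1222)/(-1978 + (40 + (-1*(-2) - 2*3))) = -3470/(-1978 + (40 + (2 - 6))) = -3470/(-1978 + (40 - 4)) = -3470/(-1978 + 36) = -3470/(-1942) = -3470*(-1/1942) = 1735/971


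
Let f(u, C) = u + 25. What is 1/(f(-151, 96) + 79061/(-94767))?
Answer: -94767/12019703 ≈ -0.0078843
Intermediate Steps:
f(u, C) = 25 + u
1/(f(-151, 96) + 79061/(-94767)) = 1/((25 - 151) + 79061/(-94767)) = 1/(-126 + 79061*(-1/94767)) = 1/(-126 - 79061/94767) = 1/(-12019703/94767) = -94767/12019703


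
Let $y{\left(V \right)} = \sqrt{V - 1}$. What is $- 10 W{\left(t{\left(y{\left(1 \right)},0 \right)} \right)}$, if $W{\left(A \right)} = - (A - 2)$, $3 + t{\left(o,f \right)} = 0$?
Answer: $-50$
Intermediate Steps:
$y{\left(V \right)} = \sqrt{-1 + V}$
$t{\left(o,f \right)} = -3$ ($t{\left(o,f \right)} = -3 + 0 = -3$)
$W{\left(A \right)} = 2 - A$ ($W{\left(A \right)} = - (A - 2) = - (-2 + A) = 2 - A$)
$- 10 W{\left(t{\left(y{\left(1 \right)},0 \right)} \right)} = - 10 \left(2 - -3\right) = - 10 \left(2 + 3\right) = \left(-10\right) 5 = -50$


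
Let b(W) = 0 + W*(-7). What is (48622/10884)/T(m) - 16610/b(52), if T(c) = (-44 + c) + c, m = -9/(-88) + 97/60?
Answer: 201169465365/4419196054 ≈ 45.522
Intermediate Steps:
m = 2269/1320 (m = -9*(-1/88) + 97*(1/60) = 9/88 + 97/60 = 2269/1320 ≈ 1.7189)
T(c) = -44 + 2*c
b(W) = -7*W (b(W) = 0 - 7*W = -7*W)
(48622/10884)/T(m) - 16610/b(52) = (48622/10884)/(-44 + 2*(2269/1320)) - 16610/((-7*52)) = (48622*(1/10884))/(-44 + 2269/660) - 16610/(-364) = 24311/(5442*(-26771/660)) - 16610*(-1/364) = (24311/5442)*(-660/26771) + 8305/182 = -2674210/24281297 + 8305/182 = 201169465365/4419196054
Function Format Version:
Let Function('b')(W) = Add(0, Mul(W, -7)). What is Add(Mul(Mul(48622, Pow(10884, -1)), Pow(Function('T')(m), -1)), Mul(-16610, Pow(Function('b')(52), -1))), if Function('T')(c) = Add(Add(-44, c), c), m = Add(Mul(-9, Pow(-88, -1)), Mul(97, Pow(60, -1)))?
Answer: Rational(201169465365, 4419196054) ≈ 45.522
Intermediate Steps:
m = Rational(2269, 1320) (m = Add(Mul(-9, Rational(-1, 88)), Mul(97, Rational(1, 60))) = Add(Rational(9, 88), Rational(97, 60)) = Rational(2269, 1320) ≈ 1.7189)
Function('T')(c) = Add(-44, Mul(2, c))
Function('b')(W) = Mul(-7, W) (Function('b')(W) = Add(0, Mul(-7, W)) = Mul(-7, W))
Add(Mul(Mul(48622, Pow(10884, -1)), Pow(Function('T')(m), -1)), Mul(-16610, Pow(Function('b')(52), -1))) = Add(Mul(Mul(48622, Pow(10884, -1)), Pow(Add(-44, Mul(2, Rational(2269, 1320))), -1)), Mul(-16610, Pow(Mul(-7, 52), -1))) = Add(Mul(Mul(48622, Rational(1, 10884)), Pow(Add(-44, Rational(2269, 660)), -1)), Mul(-16610, Pow(-364, -1))) = Add(Mul(Rational(24311, 5442), Pow(Rational(-26771, 660), -1)), Mul(-16610, Rational(-1, 364))) = Add(Mul(Rational(24311, 5442), Rational(-660, 26771)), Rational(8305, 182)) = Add(Rational(-2674210, 24281297), Rational(8305, 182)) = Rational(201169465365, 4419196054)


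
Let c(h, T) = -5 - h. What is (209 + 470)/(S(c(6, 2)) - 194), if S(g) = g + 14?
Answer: -679/191 ≈ -3.5550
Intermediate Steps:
S(g) = 14 + g
(209 + 470)/(S(c(6, 2)) - 194) = (209 + 470)/((14 + (-5 - 1*6)) - 194) = 679/((14 + (-5 - 6)) - 194) = 679/((14 - 11) - 194) = 679/(3 - 194) = 679/(-191) = 679*(-1/191) = -679/191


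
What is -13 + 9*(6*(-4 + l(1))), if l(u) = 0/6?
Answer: -229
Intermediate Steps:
l(u) = 0 (l(u) = 0*(⅙) = 0)
-13 + 9*(6*(-4 + l(1))) = -13 + 9*(6*(-4 + 0)) = -13 + 9*(6*(-4)) = -13 + 9*(-24) = -13 - 216 = -229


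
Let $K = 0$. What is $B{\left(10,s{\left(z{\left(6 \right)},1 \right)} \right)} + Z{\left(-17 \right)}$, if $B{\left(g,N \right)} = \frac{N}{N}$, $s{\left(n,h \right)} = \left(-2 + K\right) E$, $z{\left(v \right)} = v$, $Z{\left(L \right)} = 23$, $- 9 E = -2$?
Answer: $24$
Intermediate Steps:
$E = \frac{2}{9}$ ($E = \left(- \frac{1}{9}\right) \left(-2\right) = \frac{2}{9} \approx 0.22222$)
$s{\left(n,h \right)} = - \frac{4}{9}$ ($s{\left(n,h \right)} = \left(-2 + 0\right) \frac{2}{9} = \left(-2\right) \frac{2}{9} = - \frac{4}{9}$)
$B{\left(g,N \right)} = 1$
$B{\left(10,s{\left(z{\left(6 \right)},1 \right)} \right)} + Z{\left(-17 \right)} = 1 + 23 = 24$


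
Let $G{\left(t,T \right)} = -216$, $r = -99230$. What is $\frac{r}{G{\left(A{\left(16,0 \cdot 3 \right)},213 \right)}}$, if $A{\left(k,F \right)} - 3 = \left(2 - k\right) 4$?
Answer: $\frac{49615}{108} \approx 459.4$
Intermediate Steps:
$A{\left(k,F \right)} = 11 - 4 k$ ($A{\left(k,F \right)} = 3 + \left(2 - k\right) 4 = 3 - \left(-8 + 4 k\right) = 11 - 4 k$)
$\frac{r}{G{\left(A{\left(16,0 \cdot 3 \right)},213 \right)}} = - \frac{99230}{-216} = \left(-99230\right) \left(- \frac{1}{216}\right) = \frac{49615}{108}$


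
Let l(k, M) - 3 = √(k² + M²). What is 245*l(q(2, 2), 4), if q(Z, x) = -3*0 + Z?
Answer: 735 + 490*√5 ≈ 1830.7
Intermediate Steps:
q(Z, x) = Z (q(Z, x) = 0 + Z = Z)
l(k, M) = 3 + √(M² + k²) (l(k, M) = 3 + √(k² + M²) = 3 + √(M² + k²))
245*l(q(2, 2), 4) = 245*(3 + √(4² + 2²)) = 245*(3 + √(16 + 4)) = 245*(3 + √20) = 245*(3 + 2*√5) = 735 + 490*√5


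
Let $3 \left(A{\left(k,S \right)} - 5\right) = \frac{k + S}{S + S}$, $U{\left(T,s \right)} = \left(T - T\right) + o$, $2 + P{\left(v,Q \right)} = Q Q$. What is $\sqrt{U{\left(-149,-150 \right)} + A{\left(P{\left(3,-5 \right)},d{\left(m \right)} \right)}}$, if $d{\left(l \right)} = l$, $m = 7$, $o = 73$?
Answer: $\frac{\sqrt{3857}}{7} \approx 8.8721$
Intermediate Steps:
$P{\left(v,Q \right)} = -2 + Q^{2}$ ($P{\left(v,Q \right)} = -2 + Q Q = -2 + Q^{2}$)
$U{\left(T,s \right)} = 73$ ($U{\left(T,s \right)} = \left(T - T\right) + 73 = 0 + 73 = 73$)
$A{\left(k,S \right)} = 5 + \frac{S + k}{6 S}$ ($A{\left(k,S \right)} = 5 + \frac{\left(k + S\right) \frac{1}{S + S}}{3} = 5 + \frac{\left(S + k\right) \frac{1}{2 S}}{3} = 5 + \frac{\frac{1}{2} \frac{1}{S} \left(S + k\right)}{3} = 5 + \frac{S + k}{6 S}$)
$\sqrt{U{\left(-149,-150 \right)} + A{\left(P{\left(3,-5 \right)},d{\left(m \right)} \right)}} = \sqrt{73 + \frac{\left(-2 + \left(-5\right)^{2}\right) + 31 \cdot 7}{6 \cdot 7}} = \sqrt{73 + \frac{1}{6} \cdot \frac{1}{7} \left(\left(-2 + 25\right) + 217\right)} = \sqrt{73 + \frac{1}{6} \cdot \frac{1}{7} \left(23 + 217\right)} = \sqrt{73 + \frac{1}{6} \cdot \frac{1}{7} \cdot 240} = \sqrt{73 + \frac{40}{7}} = \sqrt{\frac{551}{7}} = \frac{\sqrt{3857}}{7}$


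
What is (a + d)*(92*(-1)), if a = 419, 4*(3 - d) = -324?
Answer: -46276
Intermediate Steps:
d = 84 (d = 3 - 1/4*(-324) = 3 + 81 = 84)
(a + d)*(92*(-1)) = (419 + 84)*(92*(-1)) = 503*(-92) = -46276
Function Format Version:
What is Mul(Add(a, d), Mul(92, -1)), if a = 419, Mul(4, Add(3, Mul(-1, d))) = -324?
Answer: -46276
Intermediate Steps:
d = 84 (d = Add(3, Mul(Rational(-1, 4), -324)) = Add(3, 81) = 84)
Mul(Add(a, d), Mul(92, -1)) = Mul(Add(419, 84), Mul(92, -1)) = Mul(503, -92) = -46276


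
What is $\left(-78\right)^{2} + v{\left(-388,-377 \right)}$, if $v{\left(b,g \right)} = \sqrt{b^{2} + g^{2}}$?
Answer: $6084 + \sqrt{292673} \approx 6625.0$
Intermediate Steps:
$\left(-78\right)^{2} + v{\left(-388,-377 \right)} = \left(-78\right)^{2} + \sqrt{\left(-388\right)^{2} + \left(-377\right)^{2}} = 6084 + \sqrt{150544 + 142129} = 6084 + \sqrt{292673}$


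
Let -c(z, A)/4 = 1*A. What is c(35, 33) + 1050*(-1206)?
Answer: -1266432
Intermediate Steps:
c(z, A) = -4*A
c(35, 33) + 1050*(-1206) = -4*33 + 1050*(-1206) = -132 - 1266300 = -1266432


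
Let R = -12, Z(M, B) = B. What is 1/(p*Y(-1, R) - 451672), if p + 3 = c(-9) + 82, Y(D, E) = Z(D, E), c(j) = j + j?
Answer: -1/452404 ≈ -2.2104e-6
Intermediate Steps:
c(j) = 2*j
Y(D, E) = E
p = 61 (p = -3 + (2*(-9) + 82) = -3 + (-18 + 82) = -3 + 64 = 61)
1/(p*Y(-1, R) - 451672) = 1/(61*(-12) - 451672) = 1/(-732 - 451672) = 1/(-452404) = -1/452404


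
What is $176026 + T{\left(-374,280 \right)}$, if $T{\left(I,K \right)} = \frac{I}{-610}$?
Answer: $\frac{53688117}{305} \approx 1.7603 \cdot 10^{5}$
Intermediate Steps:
$T{\left(I,K \right)} = - \frac{I}{610}$ ($T{\left(I,K \right)} = I \left(- \frac{1}{610}\right) = - \frac{I}{610}$)
$176026 + T{\left(-374,280 \right)} = 176026 - - \frac{187}{305} = 176026 + \frac{187}{305} = \frac{53688117}{305}$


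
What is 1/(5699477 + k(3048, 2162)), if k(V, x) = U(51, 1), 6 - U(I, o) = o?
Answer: 1/5699482 ≈ 1.7545e-7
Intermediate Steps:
U(I, o) = 6 - o
k(V, x) = 5 (k(V, x) = 6 - 1*1 = 6 - 1 = 5)
1/(5699477 + k(3048, 2162)) = 1/(5699477 + 5) = 1/5699482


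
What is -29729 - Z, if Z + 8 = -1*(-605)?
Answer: -30326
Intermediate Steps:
Z = 597 (Z = -8 - 1*(-605) = -8 + 605 = 597)
-29729 - Z = -29729 - 1*597 = -29729 - 597 = -30326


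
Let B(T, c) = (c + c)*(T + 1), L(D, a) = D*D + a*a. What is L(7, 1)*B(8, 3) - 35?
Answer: 2665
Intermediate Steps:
L(D, a) = D² + a²
B(T, c) = 2*c*(1 + T) (B(T, c) = (2*c)*(1 + T) = 2*c*(1 + T))
L(7, 1)*B(8, 3) - 35 = (7² + 1²)*(2*3*(1 + 8)) - 35 = (49 + 1)*(2*3*9) - 35 = 50*54 - 35 = 2700 - 35 = 2665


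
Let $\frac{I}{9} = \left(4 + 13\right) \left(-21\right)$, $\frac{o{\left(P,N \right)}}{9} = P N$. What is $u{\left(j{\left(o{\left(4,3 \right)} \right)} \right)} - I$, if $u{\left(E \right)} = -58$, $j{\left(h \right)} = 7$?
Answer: $3155$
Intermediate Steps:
$o{\left(P,N \right)} = 9 N P$ ($o{\left(P,N \right)} = 9 P N = 9 N P$)
$I = -3213$ ($I = 9 \left(4 + 13\right) \left(-21\right) = 9 \cdot 17 \left(-21\right) = 9 \left(-357\right) = -3213$)
$u{\left(j{\left(o{\left(4,3 \right)} \right)} \right)} - I = -58 - -3213 = -58 + 3213 = 3155$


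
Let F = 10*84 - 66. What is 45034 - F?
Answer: 44260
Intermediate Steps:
F = 774 (F = 840 - 66 = 774)
45034 - F = 45034 - 1*774 = 45034 - 774 = 44260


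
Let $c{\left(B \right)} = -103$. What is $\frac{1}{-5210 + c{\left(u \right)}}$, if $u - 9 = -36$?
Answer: $- \frac{1}{5313} \approx -0.00018822$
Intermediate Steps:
$u = -27$ ($u = 9 - 36 = -27$)
$\frac{1}{-5210 + c{\left(u \right)}} = \frac{1}{-5210 - 103} = \frac{1}{-5313} = - \frac{1}{5313}$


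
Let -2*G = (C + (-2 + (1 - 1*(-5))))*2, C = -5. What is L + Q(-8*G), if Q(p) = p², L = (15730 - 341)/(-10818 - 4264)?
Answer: 949859/15082 ≈ 62.980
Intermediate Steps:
L = -15389/15082 (L = 15389/(-15082) = 15389*(-1/15082) = -15389/15082 ≈ -1.0204)
G = 1 (G = -(-5 + (-2 + (1 - 1*(-5))))*2/2 = -(-5 + (-2 + (1 + 5)))*2/2 = -(-5 + (-2 + 6))*2/2 = -(-5 + 4)*2/2 = -(-1)*2/2 = -½*(-2) = 1)
L + Q(-8*G) = -15389/15082 + (-8*1)² = -15389/15082 + (-8)² = -15389/15082 + 64 = 949859/15082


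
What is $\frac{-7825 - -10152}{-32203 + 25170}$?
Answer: $- \frac{179}{541} \approx -0.33087$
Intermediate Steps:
$\frac{-7825 - -10152}{-32203 + 25170} = \frac{-7825 + 10152}{-7033} = 2327 \left(- \frac{1}{7033}\right) = - \frac{179}{541}$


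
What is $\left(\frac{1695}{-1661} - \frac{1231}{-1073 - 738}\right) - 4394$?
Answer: $- \frac{13218488928}{3008071} \approx -4394.3$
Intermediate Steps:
$\left(\frac{1695}{-1661} - \frac{1231}{-1073 - 738}\right) - 4394 = \left(1695 \left(- \frac{1}{1661}\right) - \frac{1231}{-1811}\right) - 4394 = \left(- \frac{1695}{1661} - - \frac{1231}{1811}\right) - 4394 = \left(- \frac{1695}{1661} + \frac{1231}{1811}\right) - 4394 = - \frac{1024954}{3008071} - 4394 = - \frac{13218488928}{3008071}$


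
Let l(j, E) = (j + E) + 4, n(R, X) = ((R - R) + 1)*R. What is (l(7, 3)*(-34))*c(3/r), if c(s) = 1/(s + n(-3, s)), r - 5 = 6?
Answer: 2618/15 ≈ 174.53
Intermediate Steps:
r = 11 (r = 5 + 6 = 11)
n(R, X) = R (n(R, X) = (0 + 1)*R = 1*R = R)
c(s) = 1/(-3 + s) (c(s) = 1/(s - 3) = 1/(-3 + s))
l(j, E) = 4 + E + j (l(j, E) = (E + j) + 4 = 4 + E + j)
(l(7, 3)*(-34))*c(3/r) = ((4 + 3 + 7)*(-34))/(-3 + 3/11) = (14*(-34))/(-3 + 3*(1/11)) = -476/(-3 + 3/11) = -476/(-30/11) = -476*(-11/30) = 2618/15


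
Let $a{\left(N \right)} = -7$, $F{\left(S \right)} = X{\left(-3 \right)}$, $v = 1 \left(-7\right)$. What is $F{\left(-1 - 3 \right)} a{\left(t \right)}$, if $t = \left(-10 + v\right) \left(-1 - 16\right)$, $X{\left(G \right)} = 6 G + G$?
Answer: $147$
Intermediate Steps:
$v = -7$
$X{\left(G \right)} = 7 G$
$F{\left(S \right)} = -21$ ($F{\left(S \right)} = 7 \left(-3\right) = -21$)
$t = 289$ ($t = \left(-10 - 7\right) \left(-1 - 16\right) = \left(-17\right) \left(-17\right) = 289$)
$F{\left(-1 - 3 \right)} a{\left(t \right)} = \left(-21\right) \left(-7\right) = 147$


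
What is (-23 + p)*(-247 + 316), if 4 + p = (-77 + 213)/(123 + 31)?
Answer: -138759/77 ≈ -1802.1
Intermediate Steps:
p = -240/77 (p = -4 + (-77 + 213)/(123 + 31) = -4 + 136/154 = -4 + 136*(1/154) = -4 + 68/77 = -240/77 ≈ -3.1169)
(-23 + p)*(-247 + 316) = (-23 - 240/77)*(-247 + 316) = -2011/77*69 = -138759/77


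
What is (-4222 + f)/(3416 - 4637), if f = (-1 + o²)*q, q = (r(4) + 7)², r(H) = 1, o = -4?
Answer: 3262/1221 ≈ 2.6716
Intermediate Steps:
q = 64 (q = (1 + 7)² = 8² = 64)
f = 960 (f = (-1 + (-4)²)*64 = (-1 + 16)*64 = 15*64 = 960)
(-4222 + f)/(3416 - 4637) = (-4222 + 960)/(3416 - 4637) = -3262/(-1221) = -3262*(-1/1221) = 3262/1221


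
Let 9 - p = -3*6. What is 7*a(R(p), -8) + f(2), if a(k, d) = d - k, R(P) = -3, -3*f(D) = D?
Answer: -107/3 ≈ -35.667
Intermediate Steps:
f(D) = -D/3
p = 27 (p = 9 - (-3)*6 = 9 - 1*(-18) = 9 + 18 = 27)
7*a(R(p), -8) + f(2) = 7*(-8 - 1*(-3)) - ⅓*2 = 7*(-8 + 3) - ⅔ = 7*(-5) - ⅔ = -35 - ⅔ = -107/3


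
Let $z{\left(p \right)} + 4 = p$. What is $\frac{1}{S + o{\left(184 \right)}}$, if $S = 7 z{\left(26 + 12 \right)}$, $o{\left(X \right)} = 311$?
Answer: $\frac{1}{549} \approx 0.0018215$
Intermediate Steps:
$z{\left(p \right)} = -4 + p$
$S = 238$ ($S = 7 \left(-4 + \left(26 + 12\right)\right) = 7 \left(-4 + 38\right) = 7 \cdot 34 = 238$)
$\frac{1}{S + o{\left(184 \right)}} = \frac{1}{238 + 311} = \frac{1}{549}$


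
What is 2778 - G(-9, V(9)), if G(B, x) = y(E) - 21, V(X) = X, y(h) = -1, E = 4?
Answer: 2800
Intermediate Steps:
G(B, x) = -22 (G(B, x) = -1 - 21 = -22)
2778 - G(-9, V(9)) = 2778 - 1*(-22) = 2778 + 22 = 2800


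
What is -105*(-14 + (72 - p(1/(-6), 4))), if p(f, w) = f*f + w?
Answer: -68005/12 ≈ -5667.1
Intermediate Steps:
p(f, w) = w + f**2 (p(f, w) = f**2 + w = w + f**2)
-105*(-14 + (72 - p(1/(-6), 4))) = -105*(-14 + (72 - (4 + (1/(-6))**2))) = -105*(-14 + (72 - (4 + (-1/6)**2))) = -105*(-14 + (72 - (4 + 1/36))) = -105*(-14 + (72 - 1*145/36)) = -105*(-14 + (72 - 145/36)) = -105*(-14 + 2447/36) = -105*1943/36 = -68005/12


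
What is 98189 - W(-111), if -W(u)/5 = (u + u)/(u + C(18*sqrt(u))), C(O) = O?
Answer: 2847555/29 + 12*I*sqrt(111)/29 ≈ 98192.0 + 4.3596*I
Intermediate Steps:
W(u) = -10*u/(u + 18*sqrt(u)) (W(u) = -5*(u + u)/(u + 18*sqrt(u)) = -5*2*u/(u + 18*sqrt(u)) = -10*u/(u + 18*sqrt(u)))
98189 - W(-111) = 98189 - (-10)*(-111)/(-111 + 18*sqrt(-111)) = 98189 - (-10)*(-111)/(-111 + 18*(I*sqrt(111))) = 98189 - (-10)*(-111)/(-111 + 18*I*sqrt(111)) = 98189 - 1110/(-111 + 18*I*sqrt(111))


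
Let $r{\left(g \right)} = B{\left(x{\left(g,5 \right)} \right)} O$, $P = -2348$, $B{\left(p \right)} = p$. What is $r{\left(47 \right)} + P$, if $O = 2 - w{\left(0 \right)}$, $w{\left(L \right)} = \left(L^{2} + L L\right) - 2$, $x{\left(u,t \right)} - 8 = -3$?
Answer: $-2328$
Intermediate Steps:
$x{\left(u,t \right)} = 5$ ($x{\left(u,t \right)} = 8 - 3 = 5$)
$w{\left(L \right)} = -2 + 2 L^{2}$ ($w{\left(L \right)} = \left(L^{2} + L^{2}\right) - 2 = 2 L^{2} - 2 = -2 + 2 L^{2}$)
$O = 4$ ($O = 2 - \left(-2 + 2 \cdot 0^{2}\right) = 2 - \left(-2 + 2 \cdot 0\right) = 2 - \left(-2 + 0\right) = 2 - -2 = 2 + 2 = 4$)
$r{\left(g \right)} = 20$ ($r{\left(g \right)} = 5 \cdot 4 = 20$)
$r{\left(47 \right)} + P = 20 - 2348 = -2328$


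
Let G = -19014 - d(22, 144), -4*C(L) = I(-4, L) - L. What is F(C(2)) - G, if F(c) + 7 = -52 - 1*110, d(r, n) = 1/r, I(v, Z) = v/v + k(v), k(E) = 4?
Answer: 414591/22 ≈ 18845.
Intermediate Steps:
I(v, Z) = 5 (I(v, Z) = v/v + 4 = 1 + 4 = 5)
C(L) = -5/4 + L/4 (C(L) = -(5 - L)/4 = -5/4 + L/4)
F(c) = -169 (F(c) = -7 + (-52 - 1*110) = -7 + (-52 - 110) = -7 - 162 = -169)
G = -418309/22 (G = -19014 - 1/22 = -418309/22 ≈ -19014.)
F(C(2)) - G = -169 - 1*(-418309/22) = -169 + 418309/22 = 414591/22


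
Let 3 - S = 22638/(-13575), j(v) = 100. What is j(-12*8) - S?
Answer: 431379/4525 ≈ 95.332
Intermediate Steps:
S = 21121/4525 (S = 3 - 22638/(-13575) = 3 - 22638*(-1)/13575 = 3 - 1*(-7546/4525) = 3 + 7546/4525 = 21121/4525 ≈ 4.6676)
j(-12*8) - S = 100 - 1*21121/4525 = 100 - 21121/4525 = 431379/4525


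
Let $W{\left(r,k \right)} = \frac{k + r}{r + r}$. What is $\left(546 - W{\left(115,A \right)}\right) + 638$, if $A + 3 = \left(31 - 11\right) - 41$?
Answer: $\frac{272229}{230} \approx 1183.6$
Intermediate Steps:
$A = -24$ ($A = -3 + \left(\left(31 - 11\right) - 41\right) = -3 + \left(20 - 41\right) = -3 - 21 = -24$)
$W{\left(r,k \right)} = \frac{k + r}{2 r}$
$\left(546 - W{\left(115,A \right)}\right) + 638 = \left(546 - \frac{-24 + 115}{2 \cdot 115}\right) + 638 = \left(546 - \frac{1}{2} \cdot \frac{1}{115} \cdot 91\right) + 638 = \left(546 - \frac{91}{230}\right) + 638 = \frac{125489}{230} + 638 = \frac{272229}{230}$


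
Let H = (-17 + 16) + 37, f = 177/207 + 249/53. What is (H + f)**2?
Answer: 23091841600/13373649 ≈ 1726.7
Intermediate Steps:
f = 20308/3657 (f = 177*(1/207) + 249*(1/53) = 59/69 + 249/53 = 20308/3657 ≈ 5.5532)
H = 36 (H = -1 + 37 = 36)
(H + f)**2 = (36 + 20308/3657)**2 = (151960/3657)**2 = 23091841600/13373649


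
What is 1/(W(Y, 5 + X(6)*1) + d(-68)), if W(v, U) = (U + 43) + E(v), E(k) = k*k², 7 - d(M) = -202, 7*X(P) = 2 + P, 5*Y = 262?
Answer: 875/126118971 ≈ 6.9379e-6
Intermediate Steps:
Y = 262/5 (Y = (⅕)*262 = 262/5 ≈ 52.400)
X(P) = 2/7 + P/7 (X(P) = (2 + P)/7 = 2/7 + P/7)
d(M) = 209 (d(M) = 7 - 1*(-202) = 7 + 202 = 209)
E(k) = k³
W(v, U) = 43 + U + v³ (W(v, U) = (U + 43) + v³ = (43 + U) + v³ = 43 + U + v³)
1/(W(Y, 5 + X(6)*1) + d(-68)) = 1/((43 + (5 + (2/7 + (⅐)*6)*1) + (262/5)³) + 209) = 1/((43 + (5 + (2/7 + 6/7)*1) + 17984728/125) + 209) = 1/((43 + (5 + (8/7)*1) + 17984728/125) + 209) = 1/((43 + (5 + 8/7) + 17984728/125) + 209) = 1/((43 + 43/7 + 17984728/125) + 209) = 1/(125936096/875 + 209) = 1/(126118971/875) = 875/126118971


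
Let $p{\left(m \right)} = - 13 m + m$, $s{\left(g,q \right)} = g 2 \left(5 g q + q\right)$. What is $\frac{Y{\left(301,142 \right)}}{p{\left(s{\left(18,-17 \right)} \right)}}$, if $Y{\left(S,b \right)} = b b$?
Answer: $\frac{5041}{167076} \approx 0.030172$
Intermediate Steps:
$Y{\left(S,b \right)} = b^{2}$
$s{\left(g,q \right)} = 2 g \left(q + 5 g q\right)$ ($s{\left(g,q \right)} = 2 g \left(5 g q + q\right) = 2 g \left(q + 5 g q\right)$)
$p{\left(m \right)} = - 12 m$
$\frac{Y{\left(301,142 \right)}}{p{\left(s{\left(18,-17 \right)} \right)}} = \frac{142^{2}}{\left(-12\right) 2 \cdot 18 \left(-17\right) \left(1 + 5 \cdot 18\right)} = \frac{20164}{\left(-12\right) 2 \cdot 18 \left(-17\right) \left(1 + 90\right)} = \frac{20164}{\left(-12\right) 2 \cdot 18 \left(-17\right) 91} = \frac{20164}{\left(-12\right) \left(-55692\right)} = \frac{20164}{668304} = 20164 \cdot \frac{1}{668304} = \frac{5041}{167076}$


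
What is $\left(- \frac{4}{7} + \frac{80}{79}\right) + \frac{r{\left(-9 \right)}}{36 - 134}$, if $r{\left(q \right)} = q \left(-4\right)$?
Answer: $\frac{286}{3871} \approx 0.073883$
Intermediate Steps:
$r{\left(q \right)} = - 4 q$
$\left(- \frac{4}{7} + \frac{80}{79}\right) + \frac{r{\left(-9 \right)}}{36 - 134} = \left(- \frac{4}{7} + \frac{80}{79}\right) + \frac{\left(-4\right) \left(-9\right)}{36 - 134} = \left(\left(-4\right) \frac{1}{7} + 80 \cdot \frac{1}{79}\right) + \frac{36}{-98} = \left(- \frac{4}{7} + \frac{80}{79}\right) + 36 \left(- \frac{1}{98}\right) = \frac{244}{553} - \frac{18}{49} = \frac{286}{3871}$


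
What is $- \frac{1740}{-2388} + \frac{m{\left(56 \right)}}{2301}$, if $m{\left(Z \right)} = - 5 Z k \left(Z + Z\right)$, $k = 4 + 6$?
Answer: $- \frac{62072755}{457899} \approx -135.56$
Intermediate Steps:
$k = 10$
$m{\left(Z \right)} = - 100 Z^{2}$ ($m{\left(Z \right)} = - 5 Z 10 \left(Z + Z\right) = - 5 Z 10 \cdot 2 Z = - 5 Z 20 Z = - 100 Z^{2}$)
$- \frac{1740}{-2388} + \frac{m{\left(56 \right)}}{2301} = - \frac{1740}{-2388} + \frac{\left(-100\right) 56^{2}}{2301} = \left(-1740\right) \left(- \frac{1}{2388}\right) + \left(-100\right) 3136 \cdot \frac{1}{2301} = \frac{145}{199} - \frac{313600}{2301} = - \frac{62072755}{457899}$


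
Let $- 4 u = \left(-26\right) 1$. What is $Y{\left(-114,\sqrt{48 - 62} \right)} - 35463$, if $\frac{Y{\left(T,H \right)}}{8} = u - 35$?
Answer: $-35691$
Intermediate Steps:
$u = \frac{13}{2}$ ($u = - \frac{\left(-26\right) 1}{4} = \left(- \frac{1}{4}\right) \left(-26\right) = \frac{13}{2} \approx 6.5$)
$Y{\left(T,H \right)} = -228$ ($Y{\left(T,H \right)} = 8 \left(\frac{13}{2} - 35\right) = 8 \left(- \frac{57}{2}\right) = -228$)
$Y{\left(-114,\sqrt{48 - 62} \right)} - 35463 = -228 - 35463 = -35691$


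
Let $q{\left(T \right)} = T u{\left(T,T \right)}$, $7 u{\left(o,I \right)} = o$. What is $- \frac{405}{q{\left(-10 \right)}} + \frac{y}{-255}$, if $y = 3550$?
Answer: $- \frac{43117}{1020} \approx -42.272$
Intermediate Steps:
$u{\left(o,I \right)} = \frac{o}{7}$
$q{\left(T \right)} = \frac{T^{2}}{7}$ ($q{\left(T \right)} = T \frac{T}{7} = \frac{T^{2}}{7}$)
$- \frac{405}{q{\left(-10 \right)}} + \frac{y}{-255} = - \frac{405}{\frac{1}{7} \left(-10\right)^{2}} + \frac{3550}{-255} = - \frac{405}{\frac{1}{7} \cdot 100} + 3550 \left(- \frac{1}{255}\right) = - \frac{405}{\frac{100}{7}} - \frac{710}{51} = \left(-405\right) \frac{7}{100} - \frac{710}{51} = - \frac{567}{20} - \frac{710}{51} = - \frac{43117}{1020}$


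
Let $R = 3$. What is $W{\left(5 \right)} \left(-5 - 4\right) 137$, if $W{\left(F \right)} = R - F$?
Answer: $2466$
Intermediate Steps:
$W{\left(F \right)} = 3 - F$
$W{\left(5 \right)} \left(-5 - 4\right) 137 = \left(3 - 5\right) \left(-5 - 4\right) 137 = \left(3 - 5\right) \left(-9\right) 137 = \left(-2\right) \left(-9\right) 137 = 18 \cdot 137 = 2466$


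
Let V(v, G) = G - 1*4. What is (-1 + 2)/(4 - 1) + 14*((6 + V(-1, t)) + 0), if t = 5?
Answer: 295/3 ≈ 98.333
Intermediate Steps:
V(v, G) = -4 + G (V(v, G) = G - 4 = -4 + G)
(-1 + 2)/(4 - 1) + 14*((6 + V(-1, t)) + 0) = (-1 + 2)/(4 - 1) + 14*((6 + (-4 + 5)) + 0) = 1/3 + 14*((6 + 1) + 0) = 1*(⅓) + 14*(7 + 0) = ⅓ + 14*7 = ⅓ + 98 = 295/3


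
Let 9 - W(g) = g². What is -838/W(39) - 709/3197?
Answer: 803539/2416932 ≈ 0.33246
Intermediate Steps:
W(g) = 9 - g²
-838/W(39) - 709/3197 = -838/(9 - 1*39²) - 709/3197 = -838/(9 - 1*1521) - 709*1/3197 = -838/(9 - 1521) - 709/3197 = -838/(-1512) - 709/3197 = -838*(-1/1512) - 709/3197 = 419/756 - 709/3197 = 803539/2416932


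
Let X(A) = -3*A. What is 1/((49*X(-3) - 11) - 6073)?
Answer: -1/5643 ≈ -0.00017721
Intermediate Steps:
1/((49*X(-3) - 11) - 6073) = 1/((49*(-3*(-3)) - 11) - 6073) = 1/((49*9 - 11) - 6073) = 1/((441 - 11) - 6073) = 1/(430 - 6073) = 1/(-5643) = -1/5643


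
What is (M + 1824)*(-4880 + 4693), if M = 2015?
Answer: -717893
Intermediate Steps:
(M + 1824)*(-4880 + 4693) = (2015 + 1824)*(-4880 + 4693) = 3839*(-187) = -717893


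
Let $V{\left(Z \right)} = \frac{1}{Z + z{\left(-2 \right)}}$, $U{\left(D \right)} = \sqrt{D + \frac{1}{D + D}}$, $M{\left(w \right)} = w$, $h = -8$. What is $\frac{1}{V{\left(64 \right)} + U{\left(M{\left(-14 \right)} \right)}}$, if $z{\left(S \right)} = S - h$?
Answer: $\frac{35}{34388} - \frac{175 i \sqrt{2751}}{34388} \approx 0.0010178 - 0.26692 i$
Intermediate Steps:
$z{\left(S \right)} = 8 + S$ ($z{\left(S \right)} = S - -8 = S + 8 = 8 + S$)
$U{\left(D \right)} = \sqrt{D + \frac{1}{2 D}}$
$V{\left(Z \right)} = \frac{1}{6 + Z}$ ($V{\left(Z \right)} = \frac{1}{Z + \left(8 - 2\right)} = \frac{1}{Z + 6} = \frac{1}{6 + Z}$)
$\frac{1}{V{\left(64 \right)} + U{\left(M{\left(-14 \right)} \right)}} = \frac{1}{\frac{1}{6 + 64} + \frac{\sqrt{\frac{2}{-14} + 4 \left(-14\right)}}{2}} = \frac{1}{\frac{1}{70} + \frac{\sqrt{2 \left(- \frac{1}{14}\right) - 56}}{2}} = \frac{1}{\frac{1}{70} + \frac{\sqrt{- \frac{1}{7} - 56}}{2}} = \frac{1}{\frac{1}{70} + \frac{\sqrt{- \frac{393}{7}}}{2}} = \frac{1}{\frac{1}{70} + \frac{\frac{1}{7} i \sqrt{2751}}{2}} = \frac{1}{\frac{1}{70} + \frac{i \sqrt{2751}}{14}}$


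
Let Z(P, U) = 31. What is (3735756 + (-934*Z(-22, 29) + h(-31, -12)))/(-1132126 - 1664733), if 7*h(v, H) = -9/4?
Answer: -103790447/78312052 ≈ -1.3253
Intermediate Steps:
h(v, H) = -9/28 (h(v, H) = (-9/4)/7 = (-9*¼)/7 = (⅐)*(-9/4) = -9/28)
(3735756 + (-934*Z(-22, 29) + h(-31, -12)))/(-1132126 - 1664733) = (3735756 + (-934*31 - 9/28))/(-1132126 - 1664733) = (3735756 + (-28954 - 9/28))/(-2796859) = (3735756 - 810721/28)*(-1/2796859) = (103790447/28)*(-1/2796859) = -103790447/78312052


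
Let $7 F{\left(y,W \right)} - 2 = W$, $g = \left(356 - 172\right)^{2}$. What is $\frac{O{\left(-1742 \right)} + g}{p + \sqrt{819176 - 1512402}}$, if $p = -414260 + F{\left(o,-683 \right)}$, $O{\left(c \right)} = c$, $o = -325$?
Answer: $- \frac{652026823798}{8412940019075} - \frac{1573586 i \sqrt{693226}}{8412940019075} \approx -0.077503 - 0.00015573 i$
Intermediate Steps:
$g = 33856$ ($g = 184^{2} = 33856$)
$F{\left(y,W \right)} = \frac{2}{7} + \frac{W}{7}$
$p = - \frac{2900501}{7}$ ($p = -414260 + \left(\frac{2}{7} + \frac{1}{7} \left(-683\right)\right) = -414260 + \left(\frac{2}{7} - \frac{683}{7}\right) = -414260 - \frac{681}{7} = - \frac{2900501}{7} \approx -4.1436 \cdot 10^{5}$)
$\frac{O{\left(-1742 \right)} + g}{p + \sqrt{819176 - 1512402}} = \frac{-1742 + 33856}{- \frac{2900501}{7} + \sqrt{819176 - 1512402}} = \frac{32114}{- \frac{2900501}{7} + \sqrt{-693226}} = \frac{32114}{- \frac{2900501}{7} + i \sqrt{693226}}$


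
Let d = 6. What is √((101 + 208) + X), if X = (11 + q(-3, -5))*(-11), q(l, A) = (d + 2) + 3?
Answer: √67 ≈ 8.1853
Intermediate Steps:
q(l, A) = 11 (q(l, A) = (6 + 2) + 3 = 8 + 3 = 11)
X = -242 (X = (11 + 11)*(-11) = 22*(-11) = -242)
√((101 + 208) + X) = √((101 + 208) - 242) = √(309 - 242) = √67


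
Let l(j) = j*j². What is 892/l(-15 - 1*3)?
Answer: -223/1458 ≈ -0.15295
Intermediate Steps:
l(j) = j³
892/l(-15 - 1*3) = 892/((-15 - 1*3)³) = 892/((-15 - 3)³) = 892/((-18)³) = 892/(-5832) = 892*(-1/5832) = -223/1458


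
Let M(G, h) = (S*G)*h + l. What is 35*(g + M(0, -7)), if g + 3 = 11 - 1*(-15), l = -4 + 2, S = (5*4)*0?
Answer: 735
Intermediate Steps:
S = 0 (S = 20*0 = 0)
l = -2
M(G, h) = -2 (M(G, h) = (0*G)*h - 2 = 0*h - 2 = 0 - 2 = -2)
g = 23 (g = -3 + (11 - 1*(-15)) = -3 + (11 + 15) = -3 + 26 = 23)
35*(g + M(0, -7)) = 35*(23 - 2) = 35*21 = 735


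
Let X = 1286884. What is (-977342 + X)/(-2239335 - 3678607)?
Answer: -154771/2958971 ≈ -0.052306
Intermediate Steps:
(-977342 + X)/(-2239335 - 3678607) = (-977342 + 1286884)/(-2239335 - 3678607) = 309542/(-5917942) = 309542*(-1/5917942) = -154771/2958971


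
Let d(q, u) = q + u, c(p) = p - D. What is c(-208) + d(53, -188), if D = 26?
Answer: -369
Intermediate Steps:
c(p) = -26 + p (c(p) = p - 1*26 = p - 26 = -26 + p)
c(-208) + d(53, -188) = (-26 - 208) + (53 - 188) = -234 - 135 = -369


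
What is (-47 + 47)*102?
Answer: 0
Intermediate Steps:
(-47 + 47)*102 = 0*102 = 0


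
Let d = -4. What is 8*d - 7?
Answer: -39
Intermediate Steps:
8*d - 7 = 8*(-4) - 7 = -32 - 7 = -39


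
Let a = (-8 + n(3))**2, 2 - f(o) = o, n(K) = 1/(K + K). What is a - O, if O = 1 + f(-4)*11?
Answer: -203/36 ≈ -5.6389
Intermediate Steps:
n(K) = 1/(2*K)
f(o) = 2 - o
a = 2209/36 (a = (-8 + (1/2)/3)**2 = (-8 + (1/2)*(1/3))**2 = (-8 + 1/6)**2 = (-47/6)**2 = 2209/36 ≈ 61.361)
O = 67 (O = 1 + (2 - 1*(-4))*11 = 1 + (2 + 4)*11 = 1 + 6*11 = 1 + 66 = 67)
a - O = 2209/36 - 1*67 = 2209/36 - 67 = -203/36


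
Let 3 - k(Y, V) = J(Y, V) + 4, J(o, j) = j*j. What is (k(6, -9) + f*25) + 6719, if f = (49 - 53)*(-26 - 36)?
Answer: 12837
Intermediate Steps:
J(o, j) = j²
k(Y, V) = -1 - V² (k(Y, V) = 3 - (V² + 4) = 3 - (4 + V²) = 3 + (-4 - V²) = -1 - V²)
f = 248 (f = -4*(-62) = 248)
(k(6, -9) + f*25) + 6719 = ((-1 - 1*(-9)²) + 248*25) + 6719 = ((-1 - 1*81) + 6200) + 6719 = ((-1 - 81) + 6200) + 6719 = (-82 + 6200) + 6719 = 6118 + 6719 = 12837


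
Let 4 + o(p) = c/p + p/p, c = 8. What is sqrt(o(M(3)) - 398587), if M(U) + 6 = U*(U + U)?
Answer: 2*I*sqrt(896826)/3 ≈ 631.34*I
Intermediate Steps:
M(U) = -6 + 2*U**2 (M(U) = -6 + U*(U + U) = -6 + U*(2*U) = -6 + 2*U**2)
o(p) = -3 + 8/p (o(p) = -4 + (8/p + p/p) = -4 + (8/p + 1) = -4 + (1 + 8/p) = -3 + 8/p)
sqrt(o(M(3)) - 398587) = sqrt((-3 + 8/(-6 + 2*3**2)) - 398587) = sqrt((-3 + 8/(-6 + 2*9)) - 398587) = sqrt((-3 + 8/(-6 + 18)) - 398587) = sqrt((-3 + 8/12) - 398587) = sqrt((-3 + 8*(1/12)) - 398587) = sqrt((-3 + 2/3) - 398587) = sqrt(-7/3 - 398587) = sqrt(-1195768/3) = 2*I*sqrt(896826)/3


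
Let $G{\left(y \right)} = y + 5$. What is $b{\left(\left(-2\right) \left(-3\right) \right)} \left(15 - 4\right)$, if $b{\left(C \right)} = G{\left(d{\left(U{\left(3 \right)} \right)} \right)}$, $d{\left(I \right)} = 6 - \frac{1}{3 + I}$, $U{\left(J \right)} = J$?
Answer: $\frac{715}{6} \approx 119.17$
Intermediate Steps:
$G{\left(y \right)} = 5 + y$
$b{\left(C \right)} = \frac{65}{6}$ ($b{\left(C \right)} = 5 + \frac{17 + 6 \cdot 3}{3 + 3} = 5 + \frac{17 + 18}{6} = 5 + \frac{1}{6} \cdot 35 = 5 + \frac{35}{6} = \frac{65}{6}$)
$b{\left(\left(-2\right) \left(-3\right) \right)} \left(15 - 4\right) = \frac{65 \left(15 - 4\right)}{6} = \frac{65}{6} \cdot 11 = \frac{715}{6}$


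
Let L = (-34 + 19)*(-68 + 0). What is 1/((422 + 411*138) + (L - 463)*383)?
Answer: 1/270471 ≈ 3.6973e-6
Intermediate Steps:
L = 1020 (L = -15*(-68) = 1020)
1/((422 + 411*138) + (L - 463)*383) = 1/((422 + 411*138) + (1020 - 463)*383) = 1/((422 + 56718) + 557*383) = 1/(57140 + 213331) = 1/270471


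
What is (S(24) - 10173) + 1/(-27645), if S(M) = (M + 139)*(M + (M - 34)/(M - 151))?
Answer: -21936777592/3510915 ≈ -6248.2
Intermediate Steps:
S(M) = (139 + M)*(M + (-34 + M)/(-151 + M))
(S(24) - 10173) + 1/(-27645) = ((-4726 + 24³ - 20884*24 - 11*24²)/(-151 + 24) - 10173) + 1/(-27645) = ((-4726 + 13824 - 501216 - 11*576)/(-127) - 10173) - 1/27645 = (-(-4726 + 13824 - 501216 - 6336)/127 - 10173) - 1/27645 = (-1/127*(-498454) - 10173) - 1/27645 = (498454/127 - 10173) - 1/27645 = -793517/127 - 1/27645 = -21936777592/3510915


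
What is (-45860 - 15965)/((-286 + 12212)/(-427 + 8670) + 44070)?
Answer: -509623475/363280936 ≈ -1.4028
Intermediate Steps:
(-45860 - 15965)/((-286 + 12212)/(-427 + 8670) + 44070) = -61825/(11926/8243 + 44070) = -61825/363280936/8243 = -61825*8243/363280936 = -509623475/363280936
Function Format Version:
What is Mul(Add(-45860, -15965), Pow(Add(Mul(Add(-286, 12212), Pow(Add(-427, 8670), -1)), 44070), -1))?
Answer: Rational(-509623475, 363280936) ≈ -1.4028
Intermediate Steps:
Mul(Add(-45860, -15965), Pow(Add(Mul(Add(-286, 12212), Pow(Add(-427, 8670), -1)), 44070), -1)) = Mul(-61825, Pow(Add(Mul(11926, Pow(8243, -1)), 44070), -1)) = Mul(-61825, Pow(Add(Mul(11926, Rational(1, 8243)), 44070), -1)) = Mul(-61825, Pow(Add(Rational(11926, 8243), 44070), -1)) = Mul(-61825, Pow(Rational(363280936, 8243), -1)) = Mul(-61825, Rational(8243, 363280936)) = Rational(-509623475, 363280936)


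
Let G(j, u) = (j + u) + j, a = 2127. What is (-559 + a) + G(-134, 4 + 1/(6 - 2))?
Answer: 5217/4 ≈ 1304.3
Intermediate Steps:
G(j, u) = u + 2*j
(-559 + a) + G(-134, 4 + 1/(6 - 2)) = (-559 + 2127) + ((4 + 1/(6 - 2)) + 2*(-134)) = 1568 + ((4 + 1/4) - 268) = 1568 + ((4 + (¼)*1) - 268) = 1568 + ((4 + ¼) - 268) = 1568 + (17/4 - 268) = 1568 - 1055/4 = 5217/4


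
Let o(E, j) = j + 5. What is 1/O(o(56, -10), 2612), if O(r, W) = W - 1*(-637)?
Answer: 1/3249 ≈ 0.00030779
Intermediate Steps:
o(E, j) = 5 + j
O(r, W) = 637 + W (O(r, W) = W + 637 = 637 + W)
1/O(o(56, -10), 2612) = 1/(637 + 2612) = 1/3249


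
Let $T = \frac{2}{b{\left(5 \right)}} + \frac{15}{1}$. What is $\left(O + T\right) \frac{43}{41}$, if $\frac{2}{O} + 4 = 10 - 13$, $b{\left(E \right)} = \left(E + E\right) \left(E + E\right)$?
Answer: $\frac{221751}{14350} \approx 15.453$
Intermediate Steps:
$b{\left(E \right)} = 4 E^{2}$ ($b{\left(E \right)} = 2 E 2 E = 4 E^{2}$)
$T = \frac{751}{50}$ ($T = \frac{2}{4 \cdot 5^{2}} + \frac{15}{1} = \frac{2}{4 \cdot 25} + 15 \cdot 1 = \frac{2}{100} + 15 = 2 \cdot \frac{1}{100} + 15 = \frac{1}{50} + 15 = \frac{751}{50} \approx 15.02$)
$O = - \frac{2}{7}$ ($O = \frac{2}{-4 + \left(10 - 13\right)} = \frac{2}{-4 - 3} = \frac{2}{-7} = 2 \left(- \frac{1}{7}\right) = - \frac{2}{7} \approx -0.28571$)
$\left(O + T\right) \frac{43}{41} = \left(- \frac{2}{7} + \frac{751}{50}\right) \frac{43}{41} = \frac{5157 \cdot 43 \cdot \frac{1}{41}}{350} = \frac{5157}{350} \cdot \frac{43}{41} = \frac{221751}{14350}$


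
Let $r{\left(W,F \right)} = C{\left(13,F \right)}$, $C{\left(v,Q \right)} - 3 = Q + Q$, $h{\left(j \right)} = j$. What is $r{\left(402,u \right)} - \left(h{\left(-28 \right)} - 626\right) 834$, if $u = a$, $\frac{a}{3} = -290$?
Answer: $543699$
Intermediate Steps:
$a = -870$ ($a = 3 \left(-290\right) = -870$)
$u = -870$
$C{\left(v,Q \right)} = 3 + 2 Q$ ($C{\left(v,Q \right)} = 3 + \left(Q + Q\right) = 3 + 2 Q$)
$r{\left(W,F \right)} = 3 + 2 F$
$r{\left(402,u \right)} - \left(h{\left(-28 \right)} - 626\right) 834 = \left(3 + 2 \left(-870\right)\right) - \left(-28 - 626\right) 834 = \left(3 - 1740\right) - \left(-654\right) 834 = -1737 - -545436 = -1737 + 545436 = 543699$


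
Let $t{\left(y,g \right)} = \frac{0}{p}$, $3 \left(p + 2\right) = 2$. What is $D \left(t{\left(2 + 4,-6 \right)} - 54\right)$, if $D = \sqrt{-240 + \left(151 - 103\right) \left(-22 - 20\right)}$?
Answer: $- 216 i \sqrt{141} \approx - 2564.9 i$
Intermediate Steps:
$p = - \frac{4}{3}$ ($p = -2 + \frac{1}{3} \cdot 2 = -2 + \frac{2}{3} = - \frac{4}{3} \approx -1.3333$)
$t{\left(y,g \right)} = 0$ ($t{\left(y,g \right)} = \frac{0}{- \frac{4}{3}} = 0 \left(- \frac{3}{4}\right) = 0$)
$D = 4 i \sqrt{141}$ ($D = \sqrt{-240 + 48 \left(-42\right)} = \sqrt{-240 - 2016} = \sqrt{-2256} = 4 i \sqrt{141} \approx 47.497 i$)
$D \left(t{\left(2 + 4,-6 \right)} - 54\right) = 4 i \sqrt{141} \left(0 - 54\right) = 4 i \sqrt{141} \left(-54\right) = - 216 i \sqrt{141}$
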